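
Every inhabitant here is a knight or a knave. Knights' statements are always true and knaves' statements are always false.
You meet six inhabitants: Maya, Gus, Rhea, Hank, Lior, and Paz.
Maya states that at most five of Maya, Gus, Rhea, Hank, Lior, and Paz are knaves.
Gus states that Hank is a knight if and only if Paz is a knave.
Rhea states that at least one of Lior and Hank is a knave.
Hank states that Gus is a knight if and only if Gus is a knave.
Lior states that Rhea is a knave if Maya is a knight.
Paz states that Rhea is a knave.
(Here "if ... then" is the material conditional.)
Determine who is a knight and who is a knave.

Knights: Maya and Rhea. Knaves: Gus, Hank, Lior, and Paz.

Since Maya is a knight, "at most five of Maya, Gus, Rhea, Hank, Lior, and Paz are knaves" needs to be True, which holds.
Since Gus is a knave, "Hank is a knight if and only if Paz is a knave" needs to be false, which holds.
As a knight, Rhea's statement "at least one of Lior and Hank is a knave" should be True; it is.
As a knave, Hank's statement "Gus is a knight if and only if Gus is a knave" should be false; it is.
Lior (knave): "Rhea is a knave if Maya is a knight" — false. ✓
Since Paz is a knave, "Rhea is a knave" needs to be false, which holds.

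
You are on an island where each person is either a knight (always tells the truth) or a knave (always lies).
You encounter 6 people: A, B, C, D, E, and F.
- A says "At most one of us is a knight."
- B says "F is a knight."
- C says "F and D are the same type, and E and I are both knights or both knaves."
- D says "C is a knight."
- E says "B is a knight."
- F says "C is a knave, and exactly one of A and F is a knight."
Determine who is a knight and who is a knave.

A is a knave, and the claim "at most one of us is a knight" is indeed false.
As a knight, B's statement "F is a knight" should be true; it is.
Since C is a knave, "F and D are the same type, and E and I are both knights or both knaves" needs to be false, which holds.
D is a knave; "C is a knight" is false, as required.
E is a knight, so "B is a knight" must be true — and it is.
F is a knight, and the claim "C is a knave, and exactly one of A and F is a knight" is indeed true.

A is a knave, B is a knight, C is a knave, D is a knave, E is a knight, and F is a knight.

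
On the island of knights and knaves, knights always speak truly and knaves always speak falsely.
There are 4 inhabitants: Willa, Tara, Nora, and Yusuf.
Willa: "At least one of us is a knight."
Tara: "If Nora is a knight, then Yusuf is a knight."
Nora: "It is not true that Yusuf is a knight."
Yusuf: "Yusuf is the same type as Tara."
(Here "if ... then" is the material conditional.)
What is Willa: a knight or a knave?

Willa is a knight.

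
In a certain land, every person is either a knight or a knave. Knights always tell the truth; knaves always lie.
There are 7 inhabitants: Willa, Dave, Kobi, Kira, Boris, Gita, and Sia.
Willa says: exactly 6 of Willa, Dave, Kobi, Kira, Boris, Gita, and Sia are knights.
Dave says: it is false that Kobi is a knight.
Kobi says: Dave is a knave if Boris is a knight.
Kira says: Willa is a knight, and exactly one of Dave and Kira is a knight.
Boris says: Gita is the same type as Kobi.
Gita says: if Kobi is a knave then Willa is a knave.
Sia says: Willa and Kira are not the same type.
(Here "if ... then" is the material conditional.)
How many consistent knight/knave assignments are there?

1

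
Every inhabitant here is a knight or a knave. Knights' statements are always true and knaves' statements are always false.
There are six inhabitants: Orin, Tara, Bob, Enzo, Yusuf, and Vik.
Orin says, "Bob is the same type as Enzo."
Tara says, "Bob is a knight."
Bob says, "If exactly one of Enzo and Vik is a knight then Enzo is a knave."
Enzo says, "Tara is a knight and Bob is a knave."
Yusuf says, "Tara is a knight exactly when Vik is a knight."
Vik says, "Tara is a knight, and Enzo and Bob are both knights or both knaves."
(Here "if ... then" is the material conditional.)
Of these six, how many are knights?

2

The unique consistent assignment is Orin=knave, Tara=knight, Bob=knight, Enzo=knave, Yusuf=knave, Vik=knave.
That has 2 knights.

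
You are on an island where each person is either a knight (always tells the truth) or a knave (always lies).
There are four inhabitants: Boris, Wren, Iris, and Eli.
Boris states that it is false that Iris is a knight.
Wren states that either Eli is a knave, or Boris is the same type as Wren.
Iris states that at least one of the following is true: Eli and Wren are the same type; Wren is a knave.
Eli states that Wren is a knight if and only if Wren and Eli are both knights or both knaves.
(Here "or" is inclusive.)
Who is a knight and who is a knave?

Since Boris is a knight, "it is false that Iris is a knight" needs to be true, which holds.
Wren is a knight; "either Eli is a knave, or Boris is the same type as Wren" is true, as required.
Iris is a knave, so "at least one of the following is true: Eli and Wren are the same type; Wren is a knave" must be false — and it is.
Since Eli is a knave, "Wren is a knight if and only if Wren and Eli are both knights or both knaves" needs to be false, which holds.

Knights: Boris and Wren. Knaves: Iris and Eli.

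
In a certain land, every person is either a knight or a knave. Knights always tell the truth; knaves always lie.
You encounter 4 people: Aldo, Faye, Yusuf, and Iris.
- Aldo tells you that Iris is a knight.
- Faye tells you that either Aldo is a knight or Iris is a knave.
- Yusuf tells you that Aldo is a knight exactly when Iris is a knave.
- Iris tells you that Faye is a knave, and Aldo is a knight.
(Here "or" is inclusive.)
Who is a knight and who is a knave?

Aldo is a knave, and the claim "Iris is a knight" is indeed False.
Since Faye is a knight, "either Aldo is a knight or Iris is a knave" needs to be true, which holds.
Yusuf is a knave, so "Aldo is a knight exactly when Iris is a knave" must be False — and it is.
As a knave, Iris's statement "Faye is a knave, and Aldo is a knight" should be False; it is.

Aldo is a knave, Faye is a knight, Yusuf is a knave, and Iris is a knave.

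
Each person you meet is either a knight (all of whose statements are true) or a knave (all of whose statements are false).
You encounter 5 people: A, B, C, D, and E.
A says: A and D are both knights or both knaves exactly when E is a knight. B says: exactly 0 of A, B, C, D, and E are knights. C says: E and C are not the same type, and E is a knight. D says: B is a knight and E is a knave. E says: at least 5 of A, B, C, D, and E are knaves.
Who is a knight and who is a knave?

Knights: A. Knaves: B, C, D, and E.

A is a knight, and the claim "A and D are both knights or both knaves exactly when E is a knight" is indeed True.
B is a knave, so "exactly 0 of A, B, C, D, and E are knights" must be false — and it is.
Since C is a knave, "E and C are not the same type, and E is a knight" needs to be false, which holds.
D is a knave, so "B is a knight and E is a knave" must be false — and it is.
E is a knave; "at least 5 of A, B, C, D, and E are knaves" is false, as required.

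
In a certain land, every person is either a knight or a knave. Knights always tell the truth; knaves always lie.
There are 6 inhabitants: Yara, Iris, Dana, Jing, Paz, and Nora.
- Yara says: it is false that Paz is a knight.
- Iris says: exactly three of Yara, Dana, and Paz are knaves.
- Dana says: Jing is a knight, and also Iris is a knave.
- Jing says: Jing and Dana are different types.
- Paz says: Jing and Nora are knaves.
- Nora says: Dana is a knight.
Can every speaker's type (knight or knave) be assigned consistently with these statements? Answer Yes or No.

Yes

One consistent assignment: Yara=knave, Iris=knave, Dana=knave, Jing=knave, Paz=knight, Nora=knave.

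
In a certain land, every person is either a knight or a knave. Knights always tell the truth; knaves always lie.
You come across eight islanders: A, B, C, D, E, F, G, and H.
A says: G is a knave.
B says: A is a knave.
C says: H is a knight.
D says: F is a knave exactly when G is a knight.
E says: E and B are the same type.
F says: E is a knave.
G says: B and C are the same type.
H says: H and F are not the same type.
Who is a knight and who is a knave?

A is a knave, B is a knight, C is a knight, D is a knight, E is a knight, F is a knave, G is a knight, and H is a knight.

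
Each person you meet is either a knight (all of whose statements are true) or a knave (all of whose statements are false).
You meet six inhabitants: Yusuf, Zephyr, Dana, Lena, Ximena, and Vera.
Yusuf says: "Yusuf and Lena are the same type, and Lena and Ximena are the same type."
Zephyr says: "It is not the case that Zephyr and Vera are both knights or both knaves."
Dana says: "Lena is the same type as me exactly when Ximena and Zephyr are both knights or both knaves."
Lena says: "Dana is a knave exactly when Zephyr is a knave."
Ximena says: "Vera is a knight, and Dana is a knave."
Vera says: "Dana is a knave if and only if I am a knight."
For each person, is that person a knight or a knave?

Yusuf is a knave, and the claim "Yusuf and Lena are the same type, and Lena and Ximena are the same type" is indeed False.
Zephyr is a knave, and the claim "it is not the case that Zephyr and Vera are both knights or both knaves" is indeed False.
Since Dana is a knave, "Lena is the same type as me exactly when Ximena and Zephyr are both knights or both knaves" needs to be False, which holds.
Lena (knight): "Dana is a knave exactly when Zephyr is a knave" — true. ✓
Ximena (knave): "Vera is a knight, and Dana is a knave" — False. ✓
Vera is a knave, so "Dana is a knave if and only if I am a knight" must be False — and it is.

Knights: Lena. Knaves: Yusuf, Zephyr, Dana, Ximena, and Vera.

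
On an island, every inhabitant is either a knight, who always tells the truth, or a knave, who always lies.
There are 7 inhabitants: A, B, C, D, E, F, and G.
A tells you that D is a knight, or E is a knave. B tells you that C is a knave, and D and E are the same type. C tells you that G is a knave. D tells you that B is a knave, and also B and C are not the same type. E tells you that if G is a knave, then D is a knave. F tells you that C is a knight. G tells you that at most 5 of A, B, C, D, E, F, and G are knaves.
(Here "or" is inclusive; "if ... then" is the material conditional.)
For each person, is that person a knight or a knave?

A is a knave, B is a knave, C is a knave, D is a knave, E is a knight, F is a knave, and G is a knight.

A is a knave, and the claim "D is a knight, or E is a knave" is indeed False.
Since B is a knave, "C is a knave, and D and E are the same type" needs to be False, which holds.
C is a knave, so "G is a knave" must be False — and it is.
D is a knave, and the claim "B is a knave, and also B and C are not the same type" is indeed False.
E is a knight, and the claim "if G is a knave, then D is a knave" is indeed true.
As a knave, F's statement "C is a knight" should be False; it is.
G is a knight, so "at most 5 of A, B, C, D, E, F, and G are knaves" must be true — and it is.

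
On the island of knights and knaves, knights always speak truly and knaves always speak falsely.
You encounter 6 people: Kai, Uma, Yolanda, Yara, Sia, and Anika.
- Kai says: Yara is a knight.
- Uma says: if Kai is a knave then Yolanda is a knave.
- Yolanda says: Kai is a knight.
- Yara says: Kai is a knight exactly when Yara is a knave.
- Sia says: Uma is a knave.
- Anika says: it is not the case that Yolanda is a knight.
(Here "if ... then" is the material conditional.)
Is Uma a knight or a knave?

Uma is a knight.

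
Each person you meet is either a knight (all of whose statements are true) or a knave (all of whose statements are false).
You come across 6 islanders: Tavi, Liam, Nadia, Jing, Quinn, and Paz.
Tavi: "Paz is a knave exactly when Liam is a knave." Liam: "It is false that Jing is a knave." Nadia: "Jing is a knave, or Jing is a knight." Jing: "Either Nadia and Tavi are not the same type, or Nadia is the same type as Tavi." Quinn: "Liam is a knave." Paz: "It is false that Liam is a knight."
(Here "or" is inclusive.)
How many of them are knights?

3

The unique consistent assignment is Tavi=knave, Liam=knight, Nadia=knight, Jing=knight, Quinn=knave, Paz=knave.
That has 3 knights.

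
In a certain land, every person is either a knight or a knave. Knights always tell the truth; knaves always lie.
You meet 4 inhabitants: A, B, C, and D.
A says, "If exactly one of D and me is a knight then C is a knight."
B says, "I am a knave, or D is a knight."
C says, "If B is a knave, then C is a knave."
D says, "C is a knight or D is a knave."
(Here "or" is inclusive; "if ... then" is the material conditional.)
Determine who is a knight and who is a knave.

A is a knight, B is a knight, C is a knight, and D is a knight.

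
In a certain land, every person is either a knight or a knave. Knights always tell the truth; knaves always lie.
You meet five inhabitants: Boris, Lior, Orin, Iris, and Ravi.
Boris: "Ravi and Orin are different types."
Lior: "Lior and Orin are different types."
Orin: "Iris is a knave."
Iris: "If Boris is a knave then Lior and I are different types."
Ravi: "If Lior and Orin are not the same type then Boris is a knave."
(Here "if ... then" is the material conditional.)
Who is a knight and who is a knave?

Knights: Boris, Iris, and Ravi. Knaves: Lior and Orin.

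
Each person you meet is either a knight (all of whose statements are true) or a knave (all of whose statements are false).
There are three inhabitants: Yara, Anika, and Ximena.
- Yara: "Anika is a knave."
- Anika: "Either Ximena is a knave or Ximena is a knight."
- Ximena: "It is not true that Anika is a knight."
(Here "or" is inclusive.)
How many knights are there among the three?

The unique consistent assignment is Yara=knave, Anika=knight, Ximena=knave.
That has 1 knight.

1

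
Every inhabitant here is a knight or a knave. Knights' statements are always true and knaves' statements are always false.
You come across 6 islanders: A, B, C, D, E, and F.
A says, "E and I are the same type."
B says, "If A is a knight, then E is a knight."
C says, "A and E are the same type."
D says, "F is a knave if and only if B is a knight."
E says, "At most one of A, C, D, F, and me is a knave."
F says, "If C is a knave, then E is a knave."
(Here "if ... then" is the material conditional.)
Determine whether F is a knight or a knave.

F is a knight.

Consistent assignments: {A=knight, B=knight, C=knight, D=knave, E=knight, F=knight}
In every consistent assignment, F is a knight.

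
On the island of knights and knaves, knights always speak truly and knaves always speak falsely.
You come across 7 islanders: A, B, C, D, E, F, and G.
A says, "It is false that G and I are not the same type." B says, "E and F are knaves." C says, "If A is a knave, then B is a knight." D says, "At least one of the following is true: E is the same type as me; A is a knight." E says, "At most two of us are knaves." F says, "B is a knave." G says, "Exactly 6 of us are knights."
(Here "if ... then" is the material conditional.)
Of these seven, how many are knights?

6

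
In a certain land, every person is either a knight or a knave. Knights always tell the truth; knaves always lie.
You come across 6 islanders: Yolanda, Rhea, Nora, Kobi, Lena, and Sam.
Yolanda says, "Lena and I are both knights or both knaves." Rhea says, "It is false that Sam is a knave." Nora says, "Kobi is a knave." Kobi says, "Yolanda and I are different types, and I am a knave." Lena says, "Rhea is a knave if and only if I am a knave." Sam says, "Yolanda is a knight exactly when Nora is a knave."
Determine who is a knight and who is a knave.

Yolanda is a knave, Rhea is a knight, Nora is a knight, Kobi is a knave, Lena is a knight, and Sam is a knight.

Yolanda is a knave, so "Lena and I are both knights or both knaves" must be false — and it is.
Rhea (knight): "it is false that Sam is a knave" — true. ✓
Nora is a knight, and the claim "Kobi is a knave" is indeed true.
Kobi is a knave, so "Yolanda and I are different types, and I am a knave" must be false — and it is.
Lena is a knight; "Rhea is a knave if and only if I am a knave" is true, as required.
As a knight, Sam's statement "Yolanda is a knight exactly when Nora is a knave" should be true; it is.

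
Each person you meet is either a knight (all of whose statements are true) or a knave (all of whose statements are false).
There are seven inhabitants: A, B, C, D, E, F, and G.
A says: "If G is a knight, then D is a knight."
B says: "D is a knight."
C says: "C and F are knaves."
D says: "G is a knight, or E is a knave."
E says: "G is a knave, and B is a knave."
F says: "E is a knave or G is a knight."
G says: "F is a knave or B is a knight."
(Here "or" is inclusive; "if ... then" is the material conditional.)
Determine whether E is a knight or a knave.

Consistent assignments: {A=knight, B=knight, C=knave, D=knight, E=knave, F=knight, G=knight}
In every consistent assignment, E is a knave.

E is a knave.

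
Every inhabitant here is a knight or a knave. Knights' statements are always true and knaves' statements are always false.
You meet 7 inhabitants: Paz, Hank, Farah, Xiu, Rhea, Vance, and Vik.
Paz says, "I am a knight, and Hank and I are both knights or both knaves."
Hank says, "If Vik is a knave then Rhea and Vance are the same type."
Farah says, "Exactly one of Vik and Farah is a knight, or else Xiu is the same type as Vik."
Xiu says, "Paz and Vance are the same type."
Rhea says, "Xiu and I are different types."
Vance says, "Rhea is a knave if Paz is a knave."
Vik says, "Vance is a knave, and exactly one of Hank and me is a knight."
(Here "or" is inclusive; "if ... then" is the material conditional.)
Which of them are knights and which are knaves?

Paz is a knave, Hank is a knave, Farah is a knight, Xiu is a knave, Rhea is a knave, Vance is a knight, and Vik is a knave.

Paz (knave): "I am a knight, and Hank and I are both knights or both knaves" — False. ✓
Hank is a knave; "if Vik is a knave then Rhea and Vance are the same type" is False, as required.
Since Farah is a knight, "exactly one of Vik and Farah is a knight, or else Xiu is the same type as Vik" needs to be true, which holds.
Xiu is a knave, so "Paz and Vance are the same type" must be False — and it is.
Since Rhea is a knave, "Xiu and I are different types" needs to be False, which holds.
Vance (knight): "Rhea is a knave if Paz is a knave" — true. ✓
Vik (knave): "Vance is a knave, and exactly one of Hank and me is a knight" — False. ✓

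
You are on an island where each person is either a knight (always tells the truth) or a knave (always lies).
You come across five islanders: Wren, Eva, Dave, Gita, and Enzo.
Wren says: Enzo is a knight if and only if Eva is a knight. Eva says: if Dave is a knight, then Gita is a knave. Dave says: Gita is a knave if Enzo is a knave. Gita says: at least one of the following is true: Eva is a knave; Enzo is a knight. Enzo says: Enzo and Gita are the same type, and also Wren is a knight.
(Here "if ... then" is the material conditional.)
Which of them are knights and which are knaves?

Knights: Eva and Dave. Knaves: Wren, Gita, and Enzo.

Suppose Wren is a knight. Then Wren's statement "Enzo is a knight if and only if Eva is a knight" would have to be true. Checking the 16 ways to assign the others, none is consistent with every speaker.
(For instance, with Eva=knight, Dave=knight, Gita=knave, Enzo=knave, Wren's claim "Enzo is a knight if and only if Eva is a knight" comes out false where it would need to be true.)
So Wren must be a knave, making "Enzo is a knight if and only if Eva is a knight" false. Taking Wren=knave, Eva=knight, Dave=knight, Gita=knave, Enzo=knave, each remaining statement checks out:
  Eva (knight): "if Dave is a knight, then Gita is a knave" — true. ✓
  Dave (knight): "Gita is a knave if Enzo is a knave" — true. ✓
  Gita (knave): "at least one of the following is true: Eva is a knave; Enzo is a knight" — false. ✓
  Enzo (knave): "Enzo and Gita are the same type, and also Wren is a knight" — false. ✓
This is the unique consistent assignment.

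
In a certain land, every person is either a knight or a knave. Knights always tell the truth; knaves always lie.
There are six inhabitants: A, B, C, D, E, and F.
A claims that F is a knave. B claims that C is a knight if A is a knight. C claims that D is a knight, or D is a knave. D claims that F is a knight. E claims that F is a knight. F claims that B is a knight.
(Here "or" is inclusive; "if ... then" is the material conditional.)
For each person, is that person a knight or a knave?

A is a knave, B is a knight, C is a knight, D is a knight, E is a knight, and F is a knight.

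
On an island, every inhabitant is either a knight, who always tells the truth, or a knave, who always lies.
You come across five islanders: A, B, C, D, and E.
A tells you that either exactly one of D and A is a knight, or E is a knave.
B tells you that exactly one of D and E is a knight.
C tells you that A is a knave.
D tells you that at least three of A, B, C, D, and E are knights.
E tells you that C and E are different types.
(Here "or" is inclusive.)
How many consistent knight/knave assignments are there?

2

Consistent assignments:
  A=knight, B=knight, C=knave, D=knight, E=knave
  A=knight, B=knave, C=knave, D=knave, E=knave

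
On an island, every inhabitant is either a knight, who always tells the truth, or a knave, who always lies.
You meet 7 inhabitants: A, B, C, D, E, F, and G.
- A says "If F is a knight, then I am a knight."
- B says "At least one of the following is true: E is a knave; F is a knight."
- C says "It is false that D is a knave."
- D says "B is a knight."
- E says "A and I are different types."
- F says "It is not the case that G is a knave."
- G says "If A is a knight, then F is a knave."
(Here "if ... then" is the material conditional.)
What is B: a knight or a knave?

B is a knight.

Consistent assignments: {A=knave, B=knight, C=knight, D=knight, E=knight, F=knight, G=knight}; {A=knave, B=knight, C=knight, D=knight, E=knave, F=knight, G=knight}
In every consistent assignment, B is a knight.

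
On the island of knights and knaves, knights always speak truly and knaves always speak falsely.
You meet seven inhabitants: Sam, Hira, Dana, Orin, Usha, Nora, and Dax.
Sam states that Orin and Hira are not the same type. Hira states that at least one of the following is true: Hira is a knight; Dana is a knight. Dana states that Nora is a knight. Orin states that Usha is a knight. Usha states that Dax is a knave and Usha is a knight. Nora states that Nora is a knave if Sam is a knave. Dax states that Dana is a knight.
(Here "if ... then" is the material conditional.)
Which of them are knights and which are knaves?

Sam is a knight, Hira is a knight, Dana is a knight, Orin is a knave, Usha is a knave, Nora is a knight, and Dax is a knight.

As a knight, Sam's statement "Orin and Hira are not the same type" should be True; it is.
As a knight, Hira's statement "at least one of the following is true: Hira is a knight; Dana is a knight" should be True; it is.
Dana is a knight, so "Nora is a knight" must be True — and it is.
Orin is a knave, and the claim "Usha is a knight" is indeed False.
Usha is a knave, and the claim "Dax is a knave and Usha is a knight" is indeed False.
Nora is a knight, so "Nora is a knave if Sam is a knave" must be True — and it is.
Dax is a knight; "Dana is a knight" is True, as required.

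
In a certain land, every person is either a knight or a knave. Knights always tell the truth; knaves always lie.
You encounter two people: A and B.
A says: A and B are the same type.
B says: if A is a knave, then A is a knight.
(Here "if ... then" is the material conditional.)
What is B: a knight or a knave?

B is a knight.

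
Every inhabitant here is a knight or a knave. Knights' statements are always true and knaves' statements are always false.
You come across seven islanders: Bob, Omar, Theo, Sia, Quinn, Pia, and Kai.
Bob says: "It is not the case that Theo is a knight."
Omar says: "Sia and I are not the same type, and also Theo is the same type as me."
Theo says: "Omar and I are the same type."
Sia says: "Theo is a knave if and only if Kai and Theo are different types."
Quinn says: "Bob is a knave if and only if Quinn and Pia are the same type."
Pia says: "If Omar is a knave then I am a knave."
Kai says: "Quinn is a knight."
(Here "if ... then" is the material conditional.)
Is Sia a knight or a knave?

Sia is a knave.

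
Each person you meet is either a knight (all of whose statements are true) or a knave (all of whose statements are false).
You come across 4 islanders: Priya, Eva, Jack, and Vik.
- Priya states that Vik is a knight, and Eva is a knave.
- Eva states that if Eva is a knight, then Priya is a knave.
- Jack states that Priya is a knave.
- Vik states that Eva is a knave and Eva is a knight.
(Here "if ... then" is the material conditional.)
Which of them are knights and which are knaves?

Since Priya is a knave, "Vik is a knight, and Eva is a knave" needs to be false, which holds.
Eva is a knight, so "if Eva is a knight, then Priya is a knave" must be true — and it is.
Jack (knight): "Priya is a knave" — true. ✓
Since Vik is a knave, "Eva is a knave and Eva is a knight" needs to be false, which holds.

Priya is a knave, Eva is a knight, Jack is a knight, and Vik is a knave.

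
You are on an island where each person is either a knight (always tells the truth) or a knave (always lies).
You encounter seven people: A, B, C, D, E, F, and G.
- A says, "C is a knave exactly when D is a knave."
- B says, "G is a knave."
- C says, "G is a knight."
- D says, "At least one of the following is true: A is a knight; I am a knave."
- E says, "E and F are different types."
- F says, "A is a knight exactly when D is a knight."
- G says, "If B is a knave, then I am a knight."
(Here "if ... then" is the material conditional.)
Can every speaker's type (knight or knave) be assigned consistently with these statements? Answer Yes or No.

No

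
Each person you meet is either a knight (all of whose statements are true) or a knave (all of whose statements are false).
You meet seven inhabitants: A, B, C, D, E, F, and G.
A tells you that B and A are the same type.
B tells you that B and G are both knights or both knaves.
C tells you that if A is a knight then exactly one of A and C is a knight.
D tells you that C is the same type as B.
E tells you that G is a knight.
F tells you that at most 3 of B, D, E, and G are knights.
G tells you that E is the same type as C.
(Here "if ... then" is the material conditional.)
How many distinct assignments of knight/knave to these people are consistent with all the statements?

1

Consistent assignments:
  A=knave, B=knight, C=knight, D=knight, E=knight, F=knave, G=knight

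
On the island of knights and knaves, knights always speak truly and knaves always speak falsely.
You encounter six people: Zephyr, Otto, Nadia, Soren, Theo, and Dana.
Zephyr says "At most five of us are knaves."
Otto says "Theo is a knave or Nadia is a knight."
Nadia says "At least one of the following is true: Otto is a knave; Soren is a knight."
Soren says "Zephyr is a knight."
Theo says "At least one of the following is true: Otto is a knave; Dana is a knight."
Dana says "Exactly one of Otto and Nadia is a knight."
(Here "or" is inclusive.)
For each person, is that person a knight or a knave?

Zephyr is a knight, Otto is a knight, Nadia is a knight, Soren is a knight, Theo is a knave, and Dana is a knave.

As a knight, Zephyr's statement "at most five of us are knaves" should be true; it is.
Since Otto is a knight, "Theo is a knave or Nadia is a knight" needs to be true, which holds.
Nadia (knight): "at least one of the following is true: Otto is a knave; Soren is a knight" — true. ✓
As a knight, Soren's statement "Zephyr is a knight" should be true; it is.
Theo is a knave, and the claim "at least one of the following is true: Otto is a knave; Dana is a knight" is indeed false.
Dana is a knave, so "exactly one of Otto and Nadia is a knight" must be false — and it is.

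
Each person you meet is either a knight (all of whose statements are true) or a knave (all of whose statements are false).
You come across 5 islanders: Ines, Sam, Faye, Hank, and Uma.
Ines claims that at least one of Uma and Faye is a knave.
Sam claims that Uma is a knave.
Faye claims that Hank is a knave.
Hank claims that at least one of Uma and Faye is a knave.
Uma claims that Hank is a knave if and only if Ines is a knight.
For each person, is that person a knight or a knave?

Ines is a knight, Sam is a knight, Faye is a knave, Hank is a knight, and Uma is a knave.

Ines is a knight, and the claim "at least one of Uma and Faye is a knave" is indeed true.
As a knight, Sam's statement "Uma is a knave" should be true; it is.
Faye is a knave; "Hank is a knave" is False, as required.
Hank (knight): "at least one of Uma and Faye is a knave" — true. ✓
Uma is a knave; "Hank is a knave if and only if Ines is a knight" is False, as required.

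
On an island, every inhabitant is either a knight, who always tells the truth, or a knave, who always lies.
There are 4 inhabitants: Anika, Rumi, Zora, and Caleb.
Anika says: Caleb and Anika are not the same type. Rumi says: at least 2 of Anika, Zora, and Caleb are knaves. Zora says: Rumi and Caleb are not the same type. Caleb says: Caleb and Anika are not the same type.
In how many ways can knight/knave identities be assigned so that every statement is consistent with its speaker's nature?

Consistent assignments:
  Anika=knave, Rumi=knight, Zora=knight, Caleb=knave

1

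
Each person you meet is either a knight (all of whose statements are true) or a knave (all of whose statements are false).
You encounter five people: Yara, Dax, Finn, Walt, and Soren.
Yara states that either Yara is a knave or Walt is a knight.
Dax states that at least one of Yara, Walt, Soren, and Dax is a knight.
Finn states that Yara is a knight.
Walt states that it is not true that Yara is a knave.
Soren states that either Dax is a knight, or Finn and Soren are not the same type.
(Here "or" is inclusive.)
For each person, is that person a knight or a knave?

Suppose Yara is a knave. Then Yara's statement "either Yara is a knave or Walt is a knight" would have to be false. Checking the 16 ways to assign the others, none is consistent with every speaker.
(For instance, with Dax=knight, Finn=knight, Walt=knight, Soren=knight, Yara's claim "either Yara is a knave or Walt is a knight" comes out true where it would need to be false.)
So Yara must be a knight, making "either Yara is a knave or Walt is a knight" true. Taking Yara=knight, Dax=knight, Finn=knight, Walt=knight, Soren=knight, each remaining statement checks out:
  Dax (knight): "at least one of Yara, Walt, Soren, and Dax is a knight" — true. ✓
  Finn (knight): "Yara is a knight" — true. ✓
  Walt (knight): "it is not true that Yara is a knave" — true. ✓
  Soren (knight): "either Dax is a knight, or Finn and Soren are not the same type" — true. ✓
This is the unique consistent assignment.

Yara is a knight, Dax is a knight, Finn is a knight, Walt is a knight, and Soren is a knight.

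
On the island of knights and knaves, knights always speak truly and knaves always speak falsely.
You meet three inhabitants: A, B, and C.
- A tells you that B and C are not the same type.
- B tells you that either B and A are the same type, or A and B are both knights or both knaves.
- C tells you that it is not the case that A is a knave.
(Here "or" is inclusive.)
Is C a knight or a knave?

C is a knight.

Consistent assignments: {A=knight, B=knave, C=knight}
In every consistent assignment, C is a knight.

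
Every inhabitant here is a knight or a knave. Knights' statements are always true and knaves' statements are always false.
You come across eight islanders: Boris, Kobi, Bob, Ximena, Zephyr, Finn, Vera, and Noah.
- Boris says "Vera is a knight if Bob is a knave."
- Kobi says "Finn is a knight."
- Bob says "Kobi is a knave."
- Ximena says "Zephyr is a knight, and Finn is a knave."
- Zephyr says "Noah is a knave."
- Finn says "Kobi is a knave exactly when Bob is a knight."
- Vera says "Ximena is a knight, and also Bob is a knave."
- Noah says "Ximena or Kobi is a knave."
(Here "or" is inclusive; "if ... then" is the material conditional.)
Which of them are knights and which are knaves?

Boris is a knave, Kobi is a knight, Bob is a knave, Ximena is a knave, Zephyr is a knave, Finn is a knight, Vera is a knave, and Noah is a knight.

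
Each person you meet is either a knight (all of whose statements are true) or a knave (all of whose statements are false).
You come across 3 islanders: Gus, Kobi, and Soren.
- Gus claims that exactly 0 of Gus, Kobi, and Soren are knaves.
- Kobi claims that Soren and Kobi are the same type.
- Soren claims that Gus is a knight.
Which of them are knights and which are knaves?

Suppose Gus is a knave. Then Gus's statement "exactly 0 of Gus, Kobi, and Soren are knaves" would have to be false. Checking the 4 ways to assign the others, none is consistent with every speaker.
(For instance, with Kobi=knight, Soren=knight, Soren's claim "Gus is a knight" comes out false where it would need to be true.)
So Gus must be a knight, making "exactly 0 of Gus, Kobi, and Soren are knaves" true. Taking Gus=knight, Kobi=knight, Soren=knight, each remaining statement checks out:
  Kobi (knight): "Soren and Kobi are the same type" — true. ✓
  Soren (knight): "Gus is a knight" — true. ✓
This is the unique consistent assignment.

Knights: Gus, Kobi, and Soren. Knaves: none.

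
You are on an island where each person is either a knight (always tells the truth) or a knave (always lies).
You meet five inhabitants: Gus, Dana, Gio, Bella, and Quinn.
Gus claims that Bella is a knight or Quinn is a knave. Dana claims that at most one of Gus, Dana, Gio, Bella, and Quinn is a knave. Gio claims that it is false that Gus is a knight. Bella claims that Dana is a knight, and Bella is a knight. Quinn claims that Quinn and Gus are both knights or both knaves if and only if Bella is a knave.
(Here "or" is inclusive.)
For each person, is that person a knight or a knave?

Gus is a knight, Dana is a knave, Gio is a knave, Bella is a knave, and Quinn is a knave.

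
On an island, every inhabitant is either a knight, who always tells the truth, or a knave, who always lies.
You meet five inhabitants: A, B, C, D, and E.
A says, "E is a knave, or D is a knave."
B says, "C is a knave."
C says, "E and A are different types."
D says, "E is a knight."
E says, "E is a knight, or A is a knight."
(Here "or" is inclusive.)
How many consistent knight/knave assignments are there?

1

Consistent assignments:
  A=knave, B=knave, C=knight, D=knight, E=knight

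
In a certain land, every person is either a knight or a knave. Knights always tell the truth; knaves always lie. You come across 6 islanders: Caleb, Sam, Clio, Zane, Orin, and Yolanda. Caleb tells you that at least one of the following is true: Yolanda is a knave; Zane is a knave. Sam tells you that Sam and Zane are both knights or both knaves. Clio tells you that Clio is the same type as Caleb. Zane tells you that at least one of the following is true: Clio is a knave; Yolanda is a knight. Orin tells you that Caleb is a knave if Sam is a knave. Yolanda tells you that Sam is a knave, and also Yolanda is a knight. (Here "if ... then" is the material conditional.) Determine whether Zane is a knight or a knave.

Consistent assignments: {Caleb=knight, Sam=knight, Clio=knave, Zane=knight, Orin=knight, Yolanda=knave}; {Caleb=knight, Sam=knave, Clio=knave, Zane=knight, Orin=knave, Yolanda=knave}
In every consistent assignment, Zane is a knight.

Zane is a knight.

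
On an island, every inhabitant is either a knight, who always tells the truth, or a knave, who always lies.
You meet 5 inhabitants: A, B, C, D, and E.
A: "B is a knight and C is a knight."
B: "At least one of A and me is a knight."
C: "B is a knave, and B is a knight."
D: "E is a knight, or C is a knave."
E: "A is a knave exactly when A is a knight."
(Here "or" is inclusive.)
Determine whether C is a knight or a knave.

C is a knave.

Consistent assignments: {A=knave, B=knight, C=knave, D=knight, E=knave}; {A=knave, B=knave, C=knave, D=knight, E=knave}
In every consistent assignment, C is a knave.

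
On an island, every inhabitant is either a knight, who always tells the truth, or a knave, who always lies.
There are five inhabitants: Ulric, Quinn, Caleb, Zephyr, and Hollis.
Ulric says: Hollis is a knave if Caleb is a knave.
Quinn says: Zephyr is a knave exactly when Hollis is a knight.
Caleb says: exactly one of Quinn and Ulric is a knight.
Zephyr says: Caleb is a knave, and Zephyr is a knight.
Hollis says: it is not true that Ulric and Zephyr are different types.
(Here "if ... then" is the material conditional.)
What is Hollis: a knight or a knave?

Consistent assignments: {Ulric=knight, Quinn=knave, Caleb=knight, Zephyr=knave, Hollis=knave}
In every consistent assignment, Hollis is a knave.

Hollis is a knave.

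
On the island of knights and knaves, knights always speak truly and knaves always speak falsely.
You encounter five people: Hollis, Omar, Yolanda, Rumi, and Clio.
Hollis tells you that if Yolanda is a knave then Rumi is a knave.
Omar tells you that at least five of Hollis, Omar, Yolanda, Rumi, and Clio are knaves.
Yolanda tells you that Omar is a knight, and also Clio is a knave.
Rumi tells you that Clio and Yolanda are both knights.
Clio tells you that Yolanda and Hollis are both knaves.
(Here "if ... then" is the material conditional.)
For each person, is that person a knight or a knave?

Hollis is a knight, Omar is a knave, Yolanda is a knave, Rumi is a knave, and Clio is a knave.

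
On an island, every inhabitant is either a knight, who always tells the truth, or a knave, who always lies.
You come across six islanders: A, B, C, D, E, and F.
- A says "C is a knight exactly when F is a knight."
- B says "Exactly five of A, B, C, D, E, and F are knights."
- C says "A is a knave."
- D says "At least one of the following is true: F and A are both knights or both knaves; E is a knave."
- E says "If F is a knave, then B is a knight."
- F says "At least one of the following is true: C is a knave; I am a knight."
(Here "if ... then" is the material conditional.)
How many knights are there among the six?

2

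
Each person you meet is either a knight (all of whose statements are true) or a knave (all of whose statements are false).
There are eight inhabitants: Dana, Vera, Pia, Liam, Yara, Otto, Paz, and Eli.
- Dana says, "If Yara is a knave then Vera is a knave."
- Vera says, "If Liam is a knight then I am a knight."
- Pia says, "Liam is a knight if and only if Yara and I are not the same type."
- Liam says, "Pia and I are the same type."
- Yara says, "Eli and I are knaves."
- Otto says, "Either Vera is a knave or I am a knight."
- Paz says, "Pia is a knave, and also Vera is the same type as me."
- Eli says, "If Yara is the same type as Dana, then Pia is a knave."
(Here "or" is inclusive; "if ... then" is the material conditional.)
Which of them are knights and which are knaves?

Dana is a knight, so "if Yara is a knave then Vera is a knave" must be True — and it is.
Vera is a knave, so "if Liam is a knight then I am a knight" must be false — and it is.
Pia is a knight, and the claim "Liam is a knight if and only if Yara and I are not the same type" is indeed True.
Liam is a knight; "Pia and I are the same type" is True, as required.
Yara is a knave, and the claim "Eli and I are knaves" is indeed false.
Otto is a knight, so "either Vera is a knave or I am a knight" must be True — and it is.
As a knave, Paz's statement "Pia is a knave, and also Vera is the same type as me" should be false; it is.
Eli (knight): "if Yara is the same type as Dana, then Pia is a knave" — True. ✓

Knights: Dana, Pia, Liam, Otto, and Eli. Knaves: Vera, Yara, and Paz.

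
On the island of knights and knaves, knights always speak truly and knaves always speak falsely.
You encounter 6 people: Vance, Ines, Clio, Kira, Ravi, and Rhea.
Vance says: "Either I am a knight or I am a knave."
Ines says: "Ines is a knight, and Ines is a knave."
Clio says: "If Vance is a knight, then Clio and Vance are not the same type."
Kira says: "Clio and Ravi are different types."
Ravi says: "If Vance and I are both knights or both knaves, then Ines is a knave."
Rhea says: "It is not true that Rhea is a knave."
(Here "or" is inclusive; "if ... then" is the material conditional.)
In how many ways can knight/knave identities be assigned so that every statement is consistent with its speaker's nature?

0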